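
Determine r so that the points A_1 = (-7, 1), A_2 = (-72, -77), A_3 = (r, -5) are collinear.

Collinearity: (A_3 − A_1) must be parallel to (A_2 − A_1) = (-65, -78).
Cross-multiplying the components: (r − (-7))·(-78) = (-6)·(-65).
Solving gives r = -12.

-12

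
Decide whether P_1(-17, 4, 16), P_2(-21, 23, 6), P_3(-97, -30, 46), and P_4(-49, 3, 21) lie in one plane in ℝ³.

With P_1 as base: P_1P_2 = (-4, 19, -10), P_1P_3 = (-80, -34, 30), P_1P_4 = (-32, -1, 5).
P_1P_3 × P_1P_4 = (-140, -560, -1008).
P_1P_2 · (P_1P_3 × P_1P_4) = 0.
The scalar triple product vanishes, so the four points are coplanar.

Yes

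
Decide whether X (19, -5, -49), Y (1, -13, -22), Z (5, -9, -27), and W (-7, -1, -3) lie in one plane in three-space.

Yes

The four points are coplanar iff the 3×3 determinant with rows XY, XZ, XW is zero.
Rows: (-18, -8, 27), (-14, -4, 22), (-26, 4, 46).
Expanding along the first row: (-18)(-272) − (-8)(-72) + (27)(-160) = 0.
Zero determinant ⇒ coplanar.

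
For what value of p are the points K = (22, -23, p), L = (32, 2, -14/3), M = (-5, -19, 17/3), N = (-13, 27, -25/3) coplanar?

13/3

The points are coplanar iff KL · (KM × KN) = 0.
Expanding, this is linear in p: (1870)p + (-24310/3) = 0.
So p = 13/3.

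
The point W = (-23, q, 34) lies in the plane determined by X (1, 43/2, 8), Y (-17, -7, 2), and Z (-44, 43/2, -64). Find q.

-59

The plane through X, Y, Z has equation 2052x − 1026y − (2565/2)z = -30267.
Substituting W: (-1026)q + (-90801) = -30267, so q = -59.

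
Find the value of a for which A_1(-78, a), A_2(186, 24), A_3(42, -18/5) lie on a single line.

The three points are collinear iff det[A_1A_2; A_1A_3] = 0.
This determinant is linear in a: (-144)a + (-19152/5) = 0, so a = -133/5.

-133/5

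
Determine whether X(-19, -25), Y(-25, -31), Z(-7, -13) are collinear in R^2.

Yes

XY = (-6, -6), XZ = (12, 12).
Checking proportionality: XZ = -2·XY, so the vectors are parallel and the points are collinear.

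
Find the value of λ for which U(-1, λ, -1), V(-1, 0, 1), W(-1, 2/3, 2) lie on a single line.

Collinearity requires UV × UW = 0; each component is linear in λ.
The x-component gives (-1)λ + (-4/3) = 0, so λ = -4/3.
The remaining components then also vanish.

-4/3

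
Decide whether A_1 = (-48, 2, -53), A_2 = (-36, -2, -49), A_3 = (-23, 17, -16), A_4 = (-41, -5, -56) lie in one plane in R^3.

The four points are coplanar iff the 3×3 determinant with rows A_1A_2, A_1A_3, A_1A_4 is zero.
Rows: (12, -4, 4), (25, 15, 37), (7, -7, -3).
Expanding along the first row: (12)(214) − (-4)(-334) + (4)(-280) = 112.
Nonzero ⇒ not coplanar.

No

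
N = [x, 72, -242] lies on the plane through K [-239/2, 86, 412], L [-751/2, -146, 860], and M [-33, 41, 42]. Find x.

A normal to the plane is n = KL × KM = (106000, -55968, 31588).
N lies in the plane iff n · KN = 0.
This gives (106000)x + (-7208000) = 0, so x = 68.

68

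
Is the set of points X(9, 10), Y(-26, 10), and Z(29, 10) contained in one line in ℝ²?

XY = (-35, 0), XZ = (20, 0).
det[XY; XZ] = (-35)(0) − (0)(20) = 0.
The determinant is zero, so the points are collinear.

Yes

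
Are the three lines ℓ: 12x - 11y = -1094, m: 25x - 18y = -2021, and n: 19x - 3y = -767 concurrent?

Lines aᵢx + bᵢy = cᵢ with pairwise distinct directions are concurrent exactly when det[aᵢ bᵢ cᵢ] = 0.
Here the determinant is 12282.
Nonzero, so no common point exists.

No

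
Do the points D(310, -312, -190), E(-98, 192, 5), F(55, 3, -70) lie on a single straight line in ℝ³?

DE = (-408, 504, 195), DF = (-255, 315, 120).
Comparing components 2 and 3: (504)(120) − (195)(315) = -945 ≠ 0, so DE and DF are not parallel and the points are not collinear.

No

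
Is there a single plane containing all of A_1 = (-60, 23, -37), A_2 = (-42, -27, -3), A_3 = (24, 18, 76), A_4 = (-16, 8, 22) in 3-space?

No

With A_1 as base: A_1A_2 = (18, -50, 34), A_1A_3 = (84, -5, 113), A_1A_4 = (44, -15, 59).
A_1A_3 × A_1A_4 = (1400, 16, -1040).
A_1A_2 · (A_1A_3 × A_1A_4) = -10960.
Since -10960 ≠ 0, the four points are not coplanar.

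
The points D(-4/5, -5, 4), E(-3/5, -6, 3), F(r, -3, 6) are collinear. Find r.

-6/5

Direction DE = (1/5, -1, -1). From the y-coordinate of F, the parameter along the line is τ = (-3 − (-5))/(-1) = -2.
Then r = (-4/5) + (-2)·(1/5) = -6/5.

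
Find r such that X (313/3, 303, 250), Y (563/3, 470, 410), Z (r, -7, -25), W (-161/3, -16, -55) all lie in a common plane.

-9

The points are coplanar iff XY · (XZ × XW) = 0.
Expanding, this is linear in r: (-105)r + (-945) = 0.
So r = -9.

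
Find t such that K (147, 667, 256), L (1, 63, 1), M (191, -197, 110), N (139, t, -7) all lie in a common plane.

-535

Normal to plane KLM: n = (-132136, -32536, 152720); plane equation n·P = -2029184.
Requiring n·N = -2029184: (-32536)t + (-19435944) = -2029184.
So t = -535.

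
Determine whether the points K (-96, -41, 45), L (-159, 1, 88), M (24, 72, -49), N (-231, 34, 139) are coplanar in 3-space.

No

A normal to the plane through K, L, M is n = KL × KM = (-8807, -762, -12159).
The plane has equation n·P = 329559. For N: n·N = 318408.
318408 ≠ 329559, so N is off the plane.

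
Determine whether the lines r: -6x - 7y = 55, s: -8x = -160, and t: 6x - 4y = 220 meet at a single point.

Yes

The three lines meet at one point iff the augmented coefficient matrix [aᵢ bᵢ cᵢ] has rank < 3, i.e. its determinant vanishes.
Here the determinant is 0.
It vanishes, so the lines are concurrent at (20, -25).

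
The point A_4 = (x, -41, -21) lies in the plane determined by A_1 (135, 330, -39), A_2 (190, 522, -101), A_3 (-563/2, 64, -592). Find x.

-51/2

Coplanarity requires A_1A_2 · (A_1A_3 × A_1A_4) = 0.
A_1A_2 = (55, 192, -62), A_1A_3 = (-833/2, -266, -553); the triple product is linear in x with coefficient -122668 and constant term -3128034.
Setting it to zero: x = -51/2.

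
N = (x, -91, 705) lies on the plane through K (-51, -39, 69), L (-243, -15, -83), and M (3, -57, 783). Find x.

319

Coplanarity requires KL · (KM × KN) = 0.
KL = (-192, 24, -152), KM = (54, -18, 714); the triple product is linear in x with coefficient 14400 and constant term -4593600.
Setting it to zero: x = 319.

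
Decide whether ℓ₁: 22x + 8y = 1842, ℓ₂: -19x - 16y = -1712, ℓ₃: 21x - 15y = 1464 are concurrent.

No

Intersecting ℓ₁ and ℓ₂: solving the 2×2 system gives (x, y) = (1972/25, 1333/100).
Substitute into ℓ₃: (21)(1972/25) + (-15)(1333/100) = 145653/100.
But ℓ₃ requires 1464 ≠ 145653/100, so the three lines have no common point.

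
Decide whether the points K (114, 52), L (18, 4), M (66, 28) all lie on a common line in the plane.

KL = (-96, -48), KM = (-48, -24).
Twice the signed area of △KLM is (-96)(-24) − (-48)(-48) = 0.
The triangle is degenerate (zero area), so the points are collinear.

Yes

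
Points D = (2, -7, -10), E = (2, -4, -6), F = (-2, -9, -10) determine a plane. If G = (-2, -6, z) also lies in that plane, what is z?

-6

The plane through D, E, F has equation 8x − 16y + 12z = 8.
Substituting G: (12)z + (80) = 8, so z = -6.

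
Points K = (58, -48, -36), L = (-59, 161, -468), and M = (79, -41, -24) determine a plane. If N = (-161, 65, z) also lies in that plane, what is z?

-435

Coplanarity requires KL · (KM × KN) = 0.
KL = (-117, 209, -432), KM = (21, 7, 12); the triple product is linear in z with coefficient -5208 and constant term -2265480.
Setting it to zero: z = -435.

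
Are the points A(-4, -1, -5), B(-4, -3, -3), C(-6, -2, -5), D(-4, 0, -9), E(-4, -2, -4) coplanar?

No

The plane through A, B, C has normal n = AB × AC = (2, -4, -4) and equation n·P = 16.
Checking the remaining points: n·D = 28, n·E = 16.
Since n·D = 28 ≠ 16, D is off the plane and the points are not all coplanar.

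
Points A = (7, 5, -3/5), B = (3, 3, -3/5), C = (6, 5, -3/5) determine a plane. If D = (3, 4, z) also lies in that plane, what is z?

-3/5

Coplanarity requires AB · (AC × AD) = 0.
AB = (-4, -2, 0), AC = (-1, 0, 0); the triple product is linear in z with coefficient -2 and constant term -6/5.
Setting it to zero: z = -3/5.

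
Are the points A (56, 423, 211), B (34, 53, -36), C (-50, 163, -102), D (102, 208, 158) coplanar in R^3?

The four points are coplanar iff the 3×3 determinant with rows AB, AC, AD is zero.
Rows: (-22, -370, -247), (-106, -260, -313), (46, -215, -53).
Expanding along the first row: (-22)(-53515) − (-370)(20016) + (-247)(34750) = 0.
Zero determinant ⇒ coplanar.

Yes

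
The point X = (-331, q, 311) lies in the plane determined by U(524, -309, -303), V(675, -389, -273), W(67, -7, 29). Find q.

255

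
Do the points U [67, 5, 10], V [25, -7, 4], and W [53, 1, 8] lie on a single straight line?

Yes

UV = (-42, -12, -6), UW = (-14, -4, -2).
UV × UW = (0, 0, 0).
The cross product vanishes, so the three points are collinear.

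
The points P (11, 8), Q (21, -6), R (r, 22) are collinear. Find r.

The three points are collinear iff det[PQ; PR] = 0.
This determinant is linear in r: (14)r + (-14) = 0, so r = 1.

1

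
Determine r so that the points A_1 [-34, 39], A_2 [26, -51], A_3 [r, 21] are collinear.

-22

Collinearity: (A_3 − A_1) must be parallel to (A_2 − A_1) = (60, -90).
Cross-multiplying the components: (r − (-34))·(-90) = (-18)·(60).
Solving gives r = -22.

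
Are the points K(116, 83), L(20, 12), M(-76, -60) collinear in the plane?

No

KL = (-96, -71), KM = (-192, -143).
If collinear, KM would be a scalar multiple of KL. But (-96)·(-143) ≠ (-71)·(-192) (difference 96), so they are not parallel; the points are not collinear.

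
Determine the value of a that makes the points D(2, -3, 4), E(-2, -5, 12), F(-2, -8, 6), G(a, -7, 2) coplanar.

0

Normal to plane DEF: n = (36, -24, 12); plane equation n·P = 192.
Requiring n·G = 192: (36)a + (192) = 192.
So a = 0.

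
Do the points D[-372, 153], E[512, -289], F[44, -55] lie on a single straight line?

DE = (884, -442), DF = (416, -208).
Checking proportionality: DF = 8/17·DE, so the vectors are parallel and the points are collinear.

Yes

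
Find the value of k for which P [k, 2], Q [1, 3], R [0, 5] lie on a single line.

3/2

The three points are collinear iff det[PQ; PR] = 0.
This determinant is linear in k: (-2)k + (3) = 0, so k = 3/2.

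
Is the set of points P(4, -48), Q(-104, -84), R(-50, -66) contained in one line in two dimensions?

Yes

PQ = (-108, -36), PR = (-54, -18).
Checking proportionality: PR = 1/2·PQ, so the vectors are parallel and the points are collinear.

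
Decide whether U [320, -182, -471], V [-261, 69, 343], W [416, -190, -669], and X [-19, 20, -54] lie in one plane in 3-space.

No

With U as base: UV = (-581, 251, 814), UW = (96, -8, -198), UX = (-339, 202, 417).
UW × UX = (36660, 27090, 16680).
UV · (UW × UX) = -922350.
Since -922350 ≠ 0, the four points are not coplanar.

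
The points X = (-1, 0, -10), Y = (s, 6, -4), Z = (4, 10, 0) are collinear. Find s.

2

Direction XZ = (5, 10, 10). From the y-coordinate of Y, the parameter along the line is τ = (6 − 0)/10 = 3/5.
Then s = (-1) + 3/5·(5) = 2.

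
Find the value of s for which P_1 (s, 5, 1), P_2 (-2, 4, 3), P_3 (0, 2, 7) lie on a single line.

-3

Direction P_2P_3 = (2, -2, 4). From the y-coordinate of P_1, the parameter along the line is τ = (5 − 4)/(-2) = -1/2.
Then s = (-2) + (-1/2)·(2) = -3.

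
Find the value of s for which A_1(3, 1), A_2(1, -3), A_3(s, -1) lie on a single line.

2

Collinearity: (A_3 − A_1) must be parallel to (A_2 − A_1) = (-2, -4).
Cross-multiplying the components: (s − 3)·(-4) = (-2)·(-2).
Solving gives s = 2.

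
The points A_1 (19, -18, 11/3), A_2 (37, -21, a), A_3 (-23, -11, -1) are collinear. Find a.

Collinearity requires A_1A_2 × A_1A_3 = 0; each component is linear in a.
The x-component gives (-7)a + (119/3) = 0, so a = 17/3.
The remaining components then also vanish.

17/3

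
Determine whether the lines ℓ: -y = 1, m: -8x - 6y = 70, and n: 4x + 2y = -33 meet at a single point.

No

The three lines meet at one point iff the augmented coefficient matrix [aᵢ bᵢ cᵢ] has rank < 3, i.e. its determinant vanishes.
Here the determinant is -8.
Nonzero, so no common point exists.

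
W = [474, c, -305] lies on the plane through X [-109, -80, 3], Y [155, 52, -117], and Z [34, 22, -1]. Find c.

190

Coplanarity requires XY · (XZ × XW) = 0.
XY = (264, 132, -120), XZ = (143, 102, -4); the triple product is linear in c with coefficient -16104 and constant term 3059760.
Setting it to zero: c = 190.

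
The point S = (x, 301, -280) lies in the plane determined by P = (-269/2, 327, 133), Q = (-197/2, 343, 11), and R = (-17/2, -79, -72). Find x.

-1/2

Coplanarity requires PQ · (PR × PS) = 0.
PQ = (36, 16, -122), PR = (126, -406, -205); the triple product is linear in x with coefficient -52812 and constant term -26406.
Setting it to zero: x = -1/2.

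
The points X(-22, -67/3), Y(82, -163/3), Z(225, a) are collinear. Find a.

The three points are collinear iff det[XY; XZ] = 0.
This determinant is linear in a: (104)a + (30680/3) = 0, so a = -295/3.

-295/3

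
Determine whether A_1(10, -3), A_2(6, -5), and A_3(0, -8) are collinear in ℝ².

Yes

A_1A_2 = (-4, -2), A_1A_3 = (-10, -5).
Checking proportionality: A_1A_3 = 5/2·A_1A_2, so the vectors are parallel and the points are collinear.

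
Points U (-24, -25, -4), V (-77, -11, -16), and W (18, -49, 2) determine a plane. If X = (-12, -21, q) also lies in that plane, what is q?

2/3

A normal to the plane is n = UV × UW = (-204, -186, 684).
X lies in the plane iff n · UX = 0.
This gives (684)q + (-456) = 0, so q = 2/3.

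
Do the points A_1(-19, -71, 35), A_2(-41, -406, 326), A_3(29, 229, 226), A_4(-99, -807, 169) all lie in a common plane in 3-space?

Yes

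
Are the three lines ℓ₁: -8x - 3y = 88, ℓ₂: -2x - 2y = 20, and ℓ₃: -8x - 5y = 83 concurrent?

No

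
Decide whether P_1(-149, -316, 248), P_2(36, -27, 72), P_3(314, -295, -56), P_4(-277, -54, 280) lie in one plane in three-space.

Yes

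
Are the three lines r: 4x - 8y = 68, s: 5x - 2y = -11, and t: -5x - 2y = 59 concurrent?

Yes

The three lines meet at one point iff the augmented coefficient matrix [aᵢ bᵢ cᵢ] has rank < 3, i.e. its determinant vanishes.
Here the determinant is 0.
It vanishes, so the lines are concurrent at (-7, -12).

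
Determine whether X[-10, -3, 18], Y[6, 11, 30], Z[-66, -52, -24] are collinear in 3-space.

XY = (16, 14, 12), XZ = (-56, -49, -42).
XY × XZ = (0, 0, 0).
The cross product vanishes, so the three points are collinear.

Yes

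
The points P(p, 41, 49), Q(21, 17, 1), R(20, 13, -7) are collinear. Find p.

27

Direction QR = (-1, -4, -8). From the y-coordinate of P, the parameter along the line is τ = (41 − 17)/(-4) = -6.
Then p = 21 + (-6)·(-1) = 27.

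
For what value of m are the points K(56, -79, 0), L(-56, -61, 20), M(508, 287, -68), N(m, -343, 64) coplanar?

-356

Normal to plane KLM: n = (-8544, 1424, -49128); plane equation n·P = -590960.
Requiring n·N = -590960: (-8544)m + (-3632624) = -590960.
So m = -356.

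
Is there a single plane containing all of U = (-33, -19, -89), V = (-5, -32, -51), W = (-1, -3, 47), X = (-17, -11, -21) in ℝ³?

The four points are coplanar iff the 3×3 determinant with rows UV, UW, UX is zero.
Rows: (28, -13, 38), (32, 16, 136), (16, 8, 68).
Expanding along the first row: (28)(0) − (-13)(0) + (38)(0) = 0.
Zero determinant ⇒ coplanar.

Yes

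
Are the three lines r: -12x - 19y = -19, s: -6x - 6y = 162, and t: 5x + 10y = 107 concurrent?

No

Intersecting r and s: solving the 2×2 system gives (x, y) = (-76, 49).
Substitute into t: (5)(-76) + (10)(49) = 110.
But t requires 107 ≠ 110, so the three lines have no common point.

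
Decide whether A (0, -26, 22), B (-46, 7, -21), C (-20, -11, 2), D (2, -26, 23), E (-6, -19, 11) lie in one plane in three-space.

No

The plane through A, B, C has normal n = AB × AC = (-15, -60, -30) and equation n·P = 900.
Checking the remaining points: n·D = 840, n·E = 900.
Since n·D = 840 ≠ 900, D is off the plane and the points are not all coplanar.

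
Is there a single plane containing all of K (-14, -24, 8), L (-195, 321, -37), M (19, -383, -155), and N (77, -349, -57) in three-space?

Yes

With K as base: KL = (-181, 345, -45), KM = (33, -359, -163), KN = (91, -325, -65).
KM × KN = (-29640, -12688, 21944).
KL · (KM × KN) = 0.
The scalar triple product vanishes, so the four points are coplanar.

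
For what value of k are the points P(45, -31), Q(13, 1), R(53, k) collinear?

Collinearity: (R − P) must be parallel to (Q − P) = (-32, 32).
Cross-multiplying the components: (k − (-31))·(-32) = (8)·(32).
Solving gives k = -39.

-39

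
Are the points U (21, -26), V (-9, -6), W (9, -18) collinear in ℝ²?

UV = (-30, 20), UW = (-12, 8).
det[UV; UW] = (-30)(8) − (20)(-12) = 0.
The determinant is zero, so the points are collinear.

Yes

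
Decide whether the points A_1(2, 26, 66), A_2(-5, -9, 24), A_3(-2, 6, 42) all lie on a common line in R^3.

A_1A_2 = (-7, -35, -42), A_1A_3 = (-4, -20, -24).
Each component of A_1A_3 is 4/7 times the corresponding component of A_1A_2, so A_1A_3 = 4/7·A_1A_2 and the points are collinear.

Yes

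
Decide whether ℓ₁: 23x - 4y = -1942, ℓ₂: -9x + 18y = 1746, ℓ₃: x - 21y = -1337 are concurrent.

No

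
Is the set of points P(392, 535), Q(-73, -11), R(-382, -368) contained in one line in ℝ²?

No

PQ = (-465, -546), PR = (-774, -903).
Twice the signed area of △PQR is (-465)(-903) − (-546)(-774) = -2709.
The area is nonzero, so the three points are not collinear.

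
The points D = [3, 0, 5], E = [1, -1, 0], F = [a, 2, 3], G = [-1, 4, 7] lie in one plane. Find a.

Normal to plane DEG: n = (18, 24, -12); plane equation n·P = -6.
Requiring n·F = -6: (18)a + (12) = -6.
So a = -1.

-1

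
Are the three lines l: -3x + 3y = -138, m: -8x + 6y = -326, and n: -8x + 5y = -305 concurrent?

Lines aᵢx + bᵢy = cᵢ with pairwise distinct directions are concurrent exactly when det[aᵢ bᵢ cᵢ] = 0.
Here the determinant is 0.
It vanishes, so the lines are concurrent at (25, -21).

Yes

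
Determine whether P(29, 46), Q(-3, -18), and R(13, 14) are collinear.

PQ = (-32, -64), PR = (-16, -32).
det[PQ; PR] = (-32)(-32) − (-64)(-16) = 0.
The determinant is zero, so the points are collinear.

Yes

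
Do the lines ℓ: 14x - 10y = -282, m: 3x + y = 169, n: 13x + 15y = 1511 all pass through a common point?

Intersecting ℓ and m: solving the 2×2 system gives (x, y) = (32, 73).
Substitute into n: (13)(32) + (15)(73) = 1511.
This equals 1511, so (32, 73) lies on all three lines and they are concurrent.

Yes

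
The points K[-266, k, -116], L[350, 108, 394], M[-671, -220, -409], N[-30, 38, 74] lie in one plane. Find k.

-27

The points are coplanar iff KL · (KM × KN) = 0.
Expanding, this is linear in k: (21580)k + (582660) = 0.
So k = -27.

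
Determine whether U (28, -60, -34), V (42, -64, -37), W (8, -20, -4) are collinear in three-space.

UV = (14, -4, -3), UW = (-20, 40, 30).
UV × UW = (0, -360, 480).
The cross product is nonzero, so the points do not lie on one line.

No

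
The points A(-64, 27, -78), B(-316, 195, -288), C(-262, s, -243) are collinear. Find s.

159

Collinearity requires AB × AC = 0; each component is linear in s.
The x-component gives (210)s + (-33390) = 0, so s = 159.
The remaining components then also vanish.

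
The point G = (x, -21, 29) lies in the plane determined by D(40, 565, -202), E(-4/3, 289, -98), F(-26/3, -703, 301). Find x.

28/3

Coplanarity requires DE · (DF × DG) = 0.
DE = (-124/3, -276, 104), DF = (-146/3, -1268, 503); the triple product is linear in x with coefficient -6956 and constant term 194768/3.
Setting it to zero: x = 28/3.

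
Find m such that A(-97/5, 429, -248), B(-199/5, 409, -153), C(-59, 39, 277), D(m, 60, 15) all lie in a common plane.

Coplanarity ⇔ det[AB; AC; AD] = 0.
Expanding, this is linear in m: (26550)m + (-164610) = 0.
So m = 31/5.

31/5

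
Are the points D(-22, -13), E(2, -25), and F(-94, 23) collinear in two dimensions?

DE = (24, -12), DF = (-72, 36).
Twice the signed area of △DEF is (24)(36) − (-12)(-72) = 0.
The triangle is degenerate (zero area), so the points are collinear.

Yes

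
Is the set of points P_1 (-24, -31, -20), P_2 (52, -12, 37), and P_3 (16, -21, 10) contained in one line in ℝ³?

Yes

P_1P_2 = (76, 19, 57), P_1P_3 = (40, 10, 30).
Each component of P_1P_3 is 10/19 times the corresponding component of P_1P_2, so P_1P_3 = 10/19·P_1P_2 and the points are collinear.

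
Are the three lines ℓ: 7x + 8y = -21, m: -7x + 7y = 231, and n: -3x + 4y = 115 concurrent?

No

The three lines meet at one point iff the augmented coefficient matrix [aᵢ bᵢ cᵢ] has rank < 3, i.e. its determinant vanishes.
Here the determinant is 210.
Nonzero, so no common point exists.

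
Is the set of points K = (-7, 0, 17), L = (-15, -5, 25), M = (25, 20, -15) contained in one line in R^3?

KL = (-8, -5, 8), KM = (32, 20, -32).
KL × KM = (0, 0, 0).
The cross product vanishes, so the three points are collinear.

Yes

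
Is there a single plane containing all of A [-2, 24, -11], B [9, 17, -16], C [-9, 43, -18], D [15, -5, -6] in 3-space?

Yes

A normal to the plane through A, B, C is n = AB × AC = (144, 112, 160).
The plane has equation n·P = 640. For D: n·D = 640.
Equal, so D lies in the plane and all four are coplanar.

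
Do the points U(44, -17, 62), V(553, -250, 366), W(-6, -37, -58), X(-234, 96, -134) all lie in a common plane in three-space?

Yes

The four points are coplanar iff the 3×3 determinant with rows UV, UW, UX is zero.
Rows: (509, -233, 304), (-50, -20, -120), (-278, 113, -196).
Expanding along the first row: (509)(17480) − (-233)(-23560) + (304)(-11210) = 0.
Zero determinant ⇒ coplanar.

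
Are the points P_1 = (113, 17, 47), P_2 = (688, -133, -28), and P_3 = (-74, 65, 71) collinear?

No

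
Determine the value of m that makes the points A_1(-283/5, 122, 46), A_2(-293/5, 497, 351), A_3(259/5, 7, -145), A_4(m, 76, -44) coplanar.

9/5

Normal to plane A_1A_2A_3: n = (-36550, 32680, -40420); plane equation n·P = 4196370.
Requiring n·A_4 = 4196370: (-36550)m + (4262160) = 4196370.
So m = 9/5.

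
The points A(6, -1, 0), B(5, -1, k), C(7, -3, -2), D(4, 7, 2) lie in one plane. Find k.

3

Coplanarity ⇔ det[AB; AC; AD] = 0.
Expanding, this is linear in k: (4)k + (-12) = 0.
So k = 3.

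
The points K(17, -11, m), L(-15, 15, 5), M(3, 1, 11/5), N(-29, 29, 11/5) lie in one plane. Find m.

The points are coplanar iff KL · (KM × KN) = 0.
Expanding, this is linear in m: (-56)m + (504/5) = 0.
So m = 9/5.

9/5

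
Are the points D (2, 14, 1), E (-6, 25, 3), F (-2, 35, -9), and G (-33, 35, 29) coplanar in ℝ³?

Yes

With D as base: DE = (-8, 11, 2), DF = (-4, 21, -10), DG = (-35, 21, 28).
DF × DG = (798, 462, 651).
DE · (DF × DG) = 0.
The scalar triple product vanishes, so the four points are coplanar.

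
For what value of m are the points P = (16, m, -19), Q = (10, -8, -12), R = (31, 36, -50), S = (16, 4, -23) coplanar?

Coplanarity ⇔ det[PQ; PR; PS] = 0.
Expanding, this is linear in m: (-3)m + (60) = 0.
So m = 20.

20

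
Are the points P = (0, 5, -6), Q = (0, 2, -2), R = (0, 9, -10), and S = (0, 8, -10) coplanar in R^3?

Yes

The four points are coplanar iff the 3×3 determinant with rows PQ, PR, PS is zero.
Rows: (0, -3, 4), (0, 4, -4), (0, 3, -4).
Expanding along the first row: (0)(-4) − (-3)(0) + (4)(0) = 0.
Zero determinant ⇒ coplanar.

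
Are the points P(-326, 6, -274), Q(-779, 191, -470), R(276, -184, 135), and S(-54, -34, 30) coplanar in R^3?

The four points are coplanar iff the 3×3 determinant with rows PQ, PR, PS is zero.
Rows: (-453, 185, -196), (602, -190, 409), (272, -40, 304).
Expanding along the first row: (-453)(-41400) − (185)(71760) + (-196)(27600) = 69000.
Nonzero ⇒ not coplanar.

No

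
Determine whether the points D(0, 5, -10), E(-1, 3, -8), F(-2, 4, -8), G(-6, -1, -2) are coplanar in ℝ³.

Yes

The four points are coplanar iff the 3×3 determinant with rows DE, DF, DG is zero.
Rows: (-1, -2, 2), (-2, -1, 2), (-6, -6, 8).
Expanding along the first row: (-1)(4) − (-2)(-4) + (2)(6) = 0.
Zero determinant ⇒ coplanar.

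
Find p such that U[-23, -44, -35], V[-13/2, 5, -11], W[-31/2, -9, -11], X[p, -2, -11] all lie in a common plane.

-11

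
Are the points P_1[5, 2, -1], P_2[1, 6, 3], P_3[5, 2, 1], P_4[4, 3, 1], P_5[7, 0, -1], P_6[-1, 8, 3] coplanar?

Yes

The plane through P_1, P_2, P_3 has normal n = P_1P_2 × P_1P_3 = (8, 8, 0) and equation n·P = 56.
Checking the remaining points: n·P_4 = 56, n·P_5 = 56, n·P_6 = 56.
All equal 56, so all 6 points lie in one plane.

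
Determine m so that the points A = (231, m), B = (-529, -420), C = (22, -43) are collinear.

100

Collinearity: (A − B) must be parallel to (C − B) = (551, 377).
Cross-multiplying the components: (m − (-420))·(551) = (760)·(377).
Solving gives m = 100.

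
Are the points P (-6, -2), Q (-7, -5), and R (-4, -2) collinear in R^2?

No

PQ = (-1, -3), PR = (2, 0).
det[PQ; PR] = (-1)(0) − (-3)(2) = 6.
The determinant is nonzero, so they are not collinear.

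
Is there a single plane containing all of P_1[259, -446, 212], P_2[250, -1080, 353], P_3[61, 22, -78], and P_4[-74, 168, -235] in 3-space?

With P_1 as base: P_1P_2 = (-9, -634, 141), P_1P_3 = (-198, 468, -290), P_1P_4 = (-333, 614, -447).
P_1P_3 × P_1P_4 = (-31136, 8064, 34272).
P_1P_2 · (P_1P_3 × P_1P_4) = 0.
The scalar triple product vanishes, so the four points are coplanar.

Yes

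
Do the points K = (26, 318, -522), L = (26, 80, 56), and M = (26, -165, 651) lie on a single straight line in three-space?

Yes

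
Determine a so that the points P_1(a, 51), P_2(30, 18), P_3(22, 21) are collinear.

Collinearity: (P_1 − P_2) must be parallel to (P_3 − P_2) = (-8, 3).
Cross-multiplying the components: (a − 30)·(3) = (33)·(-8).
Solving gives a = -58.

-58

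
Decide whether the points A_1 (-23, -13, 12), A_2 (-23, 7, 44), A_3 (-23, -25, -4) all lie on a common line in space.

No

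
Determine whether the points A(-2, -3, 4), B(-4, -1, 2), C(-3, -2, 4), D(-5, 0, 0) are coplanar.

A normal to the plane through A, B, C is n = AB × AC = (2, 2, 0).
The plane has equation n·P = -10. For D: n·D = -10.
Equal, so D lies in the plane and all four are coplanar.

Yes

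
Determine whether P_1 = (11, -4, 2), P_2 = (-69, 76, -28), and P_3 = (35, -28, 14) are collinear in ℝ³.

P_1P_2 = (-80, 80, -30), P_1P_3 = (24, -24, 12).
Comparing components 2 and 3: (80)(12) − (-30)(-24) = 240 ≠ 0, so P_1P_2 and P_1P_3 are not parallel and the points are not collinear.

No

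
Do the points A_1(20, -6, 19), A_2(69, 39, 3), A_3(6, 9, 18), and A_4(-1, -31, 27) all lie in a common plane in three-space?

With A_1 as base: A_1A_2 = (49, 45, -16), A_1A_3 = (-14, 15, -1), A_1A_4 = (-21, -25, 8).
A_1A_3 × A_1A_4 = (95, 133, 665).
A_1A_2 · (A_1A_3 × A_1A_4) = 0.
The scalar triple product vanishes, so the four points are coplanar.

Yes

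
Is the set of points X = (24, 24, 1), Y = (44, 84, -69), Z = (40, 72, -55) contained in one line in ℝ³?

Yes

XY = (20, 60, -70), XZ = (16, 48, -56).
Each component of XZ is 4/5 times the corresponding component of XY, so XZ = 4/5·XY and the points are collinear.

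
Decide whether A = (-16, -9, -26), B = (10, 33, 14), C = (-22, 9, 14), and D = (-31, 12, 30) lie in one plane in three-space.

With A as base: AB = (26, 42, 40), AC = (-6, 18, 40), AD = (-15, 21, 56).
AC × AD = (168, -264, 144).
AB · (AC × AD) = -960.
Since -960 ≠ 0, the four points are not coplanar.

No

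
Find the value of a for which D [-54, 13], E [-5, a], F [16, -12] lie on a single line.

-9/2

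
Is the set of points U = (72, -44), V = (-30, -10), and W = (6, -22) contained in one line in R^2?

Yes

UV = (-102, 34), UW = (-66, 22).
Checking proportionality: UW = 11/17·UV, so the vectors are parallel and the points are collinear.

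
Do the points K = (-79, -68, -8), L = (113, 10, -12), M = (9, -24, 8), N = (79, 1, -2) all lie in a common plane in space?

With K as base: KL = (192, 78, -4), KM = (88, 44, 16), KN = (158, 69, 6).
KM × KN = (-840, 2000, -880).
KL · (KM × KN) = -1760.
Since -1760 ≠ 0, the four points are not coplanar.

No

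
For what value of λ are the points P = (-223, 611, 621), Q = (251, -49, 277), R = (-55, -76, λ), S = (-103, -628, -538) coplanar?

46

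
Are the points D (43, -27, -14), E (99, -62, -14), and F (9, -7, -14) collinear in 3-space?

DE = (56, -35, 0), DF = (-34, 20, 0).
Comparing components 1 and 2: (56)(20) − (-35)(-34) = -70 ≠ 0, so DE and DF are not parallel and the points are not collinear.

No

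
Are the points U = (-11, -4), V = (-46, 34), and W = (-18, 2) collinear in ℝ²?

UV = (-35, 38), UW = (-7, 6).
Twice the signed area of △UVW is (-35)(6) − (38)(-7) = 56.
The area is nonzero, so the three points are not collinear.

No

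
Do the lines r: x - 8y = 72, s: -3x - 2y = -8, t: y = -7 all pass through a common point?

Intersecting r and s: solving the 2×2 system gives (x, y) = (8, -8).
Substitute into t: (0)(8) + (1)(-8) = -8.
But t requires -7 ≠ -8, so the three lines have no common point.

No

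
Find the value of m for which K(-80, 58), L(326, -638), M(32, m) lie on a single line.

Collinearity: (M − K) must be parallel to (L − K) = (406, -696).
Cross-multiplying the components: (m − 58)·(406) = (112)·(-696).
Solving gives m = -134.

-134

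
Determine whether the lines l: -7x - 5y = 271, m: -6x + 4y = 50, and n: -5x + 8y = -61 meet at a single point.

Yes

Intersecting l and m: solving the 2×2 system gives (x, y) = (-23, -22).
Substitute into n: (-5)(-23) + (8)(-22) = -61.
This equals -61, so (-23, -22) lies on all three lines and they are concurrent.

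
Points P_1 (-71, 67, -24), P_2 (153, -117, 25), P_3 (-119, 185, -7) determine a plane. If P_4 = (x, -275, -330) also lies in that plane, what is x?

Coplanarity requires P_1P_2 · (P_1P_3 × P_1P_4) = 0.
P_1P_2 = (224, -184, 49), P_1P_3 = (-48, 118, 17); the triple product is linear in x with coefficient -8910 and constant term -3911490.
Setting it to zero: x = -439.

-439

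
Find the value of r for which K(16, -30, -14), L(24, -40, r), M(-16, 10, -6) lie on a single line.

Collinearity requires KL × KM = 0; each component is linear in r.
The x-component gives (-40)r + (-640) = 0, so r = -16.
The remaining components then also vanish.

-16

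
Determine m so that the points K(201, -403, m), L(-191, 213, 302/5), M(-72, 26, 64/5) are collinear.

Collinearity requires KL × KM = 0; each component is linear in m.
The x-component gives (-187)m + (-90134/5) = 0, so m = -482/5.
The remaining components then also vanish.

-482/5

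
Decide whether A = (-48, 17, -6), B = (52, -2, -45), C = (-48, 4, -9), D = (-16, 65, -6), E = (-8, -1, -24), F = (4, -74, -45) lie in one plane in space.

The plane through A, B, C has normal n = AB × AC = (-450, 300, -1300) and equation n·P = 34500.
Checking the remaining points: n·D = 34500, n·E = 34500, n·F = 34500.
All equal 34500, so all 6 points lie in one plane.

Yes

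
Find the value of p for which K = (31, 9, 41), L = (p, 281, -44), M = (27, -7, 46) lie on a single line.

99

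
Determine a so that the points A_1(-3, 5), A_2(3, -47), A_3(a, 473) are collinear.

-57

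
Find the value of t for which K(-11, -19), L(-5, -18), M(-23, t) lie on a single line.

-21

The three points are collinear iff det[KL; KM] = 0.
This determinant is linear in t: (6)t + (126) = 0, so t = -21.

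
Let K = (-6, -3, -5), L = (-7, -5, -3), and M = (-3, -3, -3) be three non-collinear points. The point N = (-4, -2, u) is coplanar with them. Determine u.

-5

A normal to the plane is n = KL × KM = (-4, 8, 6).
N lies in the plane iff n · KN = 0.
This gives (6)u + (30) = 0, so u = -5.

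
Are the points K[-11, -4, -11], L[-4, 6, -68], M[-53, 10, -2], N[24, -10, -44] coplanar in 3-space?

With K as base: KL = (7, 10, -57), KM = (-42, 14, 9), KN = (35, -6, -33).
KM × KN = (-408, -1071, -238).
KL · (KM × KN) = 0.
The scalar triple product vanishes, so the four points are coplanar.

Yes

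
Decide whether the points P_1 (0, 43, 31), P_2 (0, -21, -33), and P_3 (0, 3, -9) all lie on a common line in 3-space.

P_1P_2 = (0, -64, -64), P_1P_3 = (0, -40, -40).
Each component of P_1P_3 is 5/8 times the corresponding component of P_1P_2, so P_1P_3 = 5/8·P_1P_2 and the points are collinear.

Yes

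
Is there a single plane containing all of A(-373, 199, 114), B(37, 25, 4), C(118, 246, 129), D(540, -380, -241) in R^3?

Yes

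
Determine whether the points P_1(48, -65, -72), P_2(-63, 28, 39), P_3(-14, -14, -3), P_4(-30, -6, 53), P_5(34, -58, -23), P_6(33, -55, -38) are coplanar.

Yes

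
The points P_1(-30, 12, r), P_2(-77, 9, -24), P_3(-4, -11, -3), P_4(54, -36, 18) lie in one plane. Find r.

-18

Coplanarity ⇔ det[P_1P_2; P_1P_3; P_1P_4] = 0.
Expanding, this is linear in r: (665)r + (11970) = 0.
So r = -18.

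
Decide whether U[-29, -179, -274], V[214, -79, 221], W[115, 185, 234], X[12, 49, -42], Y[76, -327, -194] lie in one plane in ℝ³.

The plane through U, V, W has normal n = UV × UW = (-129380, -52164, 74052) and equation n·P = -7200872.
Checking the remaining points: n·X = -7218780, n·Y = -7141340.
Since n·X = -7218780 ≠ -7200872, X is off the plane and the points are not all coplanar.

No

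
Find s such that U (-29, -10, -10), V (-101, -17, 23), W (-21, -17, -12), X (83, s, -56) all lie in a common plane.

-24

Normal to plane UVW: n = (245, 120, 560); plane equation n·P = -13905.
Requiring n·X = -13905: (120)s + (-11025) = -13905.
So s = -24.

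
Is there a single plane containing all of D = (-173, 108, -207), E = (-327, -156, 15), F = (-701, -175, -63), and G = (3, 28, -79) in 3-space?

With D as base: DE = (-154, -264, 222), DF = (-528, -283, 144), DG = (176, -80, 128).
DF × DG = (-24704, 92928, 92048).
DE · (DF × DG) = -293920.
Since -293920 ≠ 0, the four points are not coplanar.

No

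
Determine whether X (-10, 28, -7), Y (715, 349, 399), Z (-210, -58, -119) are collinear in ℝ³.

XY = (725, 321, 406), XZ = (-200, -86, -112).
XY × XZ = (-1036, 0, 1850).
The cross product is nonzero, so the points do not lie on one line.

No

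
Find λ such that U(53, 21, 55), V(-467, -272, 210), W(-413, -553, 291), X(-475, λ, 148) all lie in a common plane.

-70

Coplanarity ⇔ det[UV; UW; UX] = 0.
Expanding, this is linear in λ: (50490)λ + (3534300) = 0.
So λ = -70.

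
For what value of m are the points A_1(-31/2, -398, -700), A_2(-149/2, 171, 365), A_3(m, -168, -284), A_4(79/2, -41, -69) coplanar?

-7/2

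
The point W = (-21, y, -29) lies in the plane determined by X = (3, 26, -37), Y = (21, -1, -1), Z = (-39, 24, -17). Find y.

27

The plane through X, Y, Z has equation −468x − 1872y − 1170z = -6786.
Substituting W: (-1872)y + (43758) = -6786, so y = 27.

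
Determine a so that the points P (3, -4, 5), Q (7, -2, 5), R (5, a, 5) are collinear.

Collinearity requires PQ × PR = 0; each component is linear in a.
The z-component gives (4)a + (12) = 0, so a = -3.
The remaining components then also vanish.

-3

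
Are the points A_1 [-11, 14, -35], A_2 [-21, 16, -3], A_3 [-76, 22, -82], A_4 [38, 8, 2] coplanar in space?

Yes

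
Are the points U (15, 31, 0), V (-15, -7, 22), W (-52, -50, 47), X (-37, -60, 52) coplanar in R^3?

A normal to the plane through U, V, W is n = UV × UW = (-4, -64, -116).
The plane has equation n·P = -2044. For X: n·X = -2044.
Equal, so X lies in the plane and all four are coplanar.

Yes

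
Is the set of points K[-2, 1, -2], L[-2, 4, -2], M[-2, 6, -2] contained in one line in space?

Yes

KL = (0, 3, 0), KM = (0, 5, 0).
KL × KM = (0, 0, 0).
The cross product vanishes, so the three points are collinear.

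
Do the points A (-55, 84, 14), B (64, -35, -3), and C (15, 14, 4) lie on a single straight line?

Yes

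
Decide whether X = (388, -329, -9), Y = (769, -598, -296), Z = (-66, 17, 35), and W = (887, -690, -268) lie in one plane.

The four points are coplanar iff the 3×3 determinant with rows XY, XZ, XW is zero.
Rows: (381, -269, -287), (-454, 346, 44), (499, -361, -259).
Expanding along the first row: (381)(-73730) − (-269)(95630) + (-287)(-8760) = 147460.
Nonzero ⇒ not coplanar.

No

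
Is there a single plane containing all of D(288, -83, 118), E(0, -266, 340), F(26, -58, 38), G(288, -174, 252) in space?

With D as base: DE = (-288, -183, 222), DF = (-262, 25, -80), DG = (0, -91, 134).
DF × DG = (-3930, 35108, 23842).
DE · (DF × DG) = 0.
The scalar triple product vanishes, so the four points are coplanar.

Yes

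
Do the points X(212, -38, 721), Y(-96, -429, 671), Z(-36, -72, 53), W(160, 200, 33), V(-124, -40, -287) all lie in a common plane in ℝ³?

No

The plane through X, Y, Z has normal n = XY × XZ = (259488, -193344, -86496) and equation n·P = -5088.
Checking the remaining points: n·W = -5088, n·V = 381600.
Since n·V = 381600 ≠ -5088, V is off the plane and the points are not all coplanar.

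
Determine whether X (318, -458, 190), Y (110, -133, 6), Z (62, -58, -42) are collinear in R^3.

No

XY = (-208, 325, -184), XZ = (-256, 400, -232).
XY × XZ = (-1800, -1152, 0).
The cross product is nonzero, so the points do not lie on one line.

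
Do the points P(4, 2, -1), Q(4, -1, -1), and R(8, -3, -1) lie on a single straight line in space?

PQ = (0, -3, 0), PR = (4, -5, 0).
Comparing components 1 and 2: (0)(-5) − (-3)(4) = 12 ≠ 0, so PQ and PR are not parallel and the points are not collinear.

No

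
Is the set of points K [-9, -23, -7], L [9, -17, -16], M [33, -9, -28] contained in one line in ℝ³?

KL = (18, 6, -9), KM = (42, 14, -21).
KL × KM = (0, 0, 0).
The cross product vanishes, so the three points are collinear.

Yes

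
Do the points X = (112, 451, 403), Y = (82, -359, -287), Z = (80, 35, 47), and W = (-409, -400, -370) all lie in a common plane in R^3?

A normal to the plane through X, Y, Z is n = XY × XZ = (1320, 11400, -13440).
The plane has equation n·P = -127080. For W: n·W = -127080.
Equal, so W lies in the plane and all four are coplanar.

Yes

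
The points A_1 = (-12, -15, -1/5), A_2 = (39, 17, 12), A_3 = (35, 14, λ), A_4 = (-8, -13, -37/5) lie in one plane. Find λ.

Normal to plane A_1A_2A_4: n = (-1274/5, 416, -26); plane equation n·P = -15886/5.
Requiring n·A_3 = -15886/5: (-26)λ + (-3094) = -15886/5.
So λ = 16/5.

16/5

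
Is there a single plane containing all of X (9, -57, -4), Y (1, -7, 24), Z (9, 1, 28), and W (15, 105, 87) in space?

A normal to the plane through X, Y, Z is n = XY × XZ = (-24, 256, -464).
The plane has equation n·P = -12952. For W: n·W = -13848.
-13848 ≠ -12952, so W is off the plane.

No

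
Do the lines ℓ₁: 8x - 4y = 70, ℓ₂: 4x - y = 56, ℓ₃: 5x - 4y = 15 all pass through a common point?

No

The three lines meet at one point iff the augmented coefficient matrix [aᵢ bᵢ cᵢ] has rank < 3, i.e. its determinant vanishes.
Here the determinant is 22.
Nonzero, so no common point exists.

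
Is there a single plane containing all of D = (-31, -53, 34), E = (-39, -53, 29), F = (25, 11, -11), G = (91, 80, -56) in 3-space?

Yes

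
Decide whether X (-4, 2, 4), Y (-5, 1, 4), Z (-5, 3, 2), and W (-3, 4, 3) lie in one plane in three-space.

Yes

A normal to the plane through X, Y, Z is n = XY × XZ = (2, -2, -2).
The plane has equation n·P = -20. For W: n·W = -20.
Equal, so W lies in the plane and all four are coplanar.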